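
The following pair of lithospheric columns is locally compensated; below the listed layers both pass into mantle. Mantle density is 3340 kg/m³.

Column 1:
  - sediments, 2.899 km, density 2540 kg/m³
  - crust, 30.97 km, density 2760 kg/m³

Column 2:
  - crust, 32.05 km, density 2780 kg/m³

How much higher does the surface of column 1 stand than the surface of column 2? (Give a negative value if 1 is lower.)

0.699 km

For any compensation level in the mantle, the mantle terms cancel and isostasy reduces to e = (Σt_1 − Σt_2) − (Σ(ρt)_1 − Σ(ρt)_2) / ρ_m.
Σt_1 = 33.869 km; Σt_2 = 32.05 km; Σ(ρt)_1 = 92840.66; Σ(ρt)_2 = 89099 (in km·kg/m³).
e = (33.869 − 32.05) − (92840.66 − 89099) / 3340 = 0.699 km.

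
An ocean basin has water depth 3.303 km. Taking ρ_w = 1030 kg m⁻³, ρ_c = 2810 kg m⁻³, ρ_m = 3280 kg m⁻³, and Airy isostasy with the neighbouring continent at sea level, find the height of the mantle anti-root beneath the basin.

Isostatic balance requires: replacing crust with seawater at the top is compensated by replacing crust with mantle at the base: d (ρ_c − ρ_w) = a (ρ_m − ρ_c).
a = d (ρ_c − ρ_w)/(ρ_m − ρ_c) = 3.303 km × 1780/470 = 12.5 km.

12.5 km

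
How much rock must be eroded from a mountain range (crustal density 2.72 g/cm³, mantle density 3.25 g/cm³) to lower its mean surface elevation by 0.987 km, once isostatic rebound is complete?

Net drop Δ = e − u = e − e ρ_c/ρ_m = e (ρ_m − ρ_c)/ρ_m.
e = Δ ρ_m/(ρ_m − ρ_c) = 0.987 km × 3.25/0.53 = 6.05 km.

6.05 km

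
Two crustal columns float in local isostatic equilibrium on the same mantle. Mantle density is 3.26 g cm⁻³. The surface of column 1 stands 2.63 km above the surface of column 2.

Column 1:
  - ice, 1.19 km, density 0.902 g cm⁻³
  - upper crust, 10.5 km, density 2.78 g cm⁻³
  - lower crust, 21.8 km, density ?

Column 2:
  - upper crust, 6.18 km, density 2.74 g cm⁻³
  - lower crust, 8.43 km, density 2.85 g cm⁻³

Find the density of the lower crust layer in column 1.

2.92 g cm⁻³

Take the compensation level at the base of the deeper column (depth z_c below the surface of column 1) and equate Σ ρ_i t_i down to z_c; mantle fills any gap and the z_c terms cancel.
Column 1: 1.19×0.902 + 10.5×2.78 + 21.8×ρ + (z_c − 33.49)×3.26
Column 2: 2.63×0 + 6.18×2.74 + 8.43×2.85 + (z_c − 2.63 − 14.61)×3.26
The z_c×3.26 term appears on both sides and cancels. Collect the known terms of each column as K = Σ(ρt)_known − 3.26 × (depth of known layers): K_1 = 30.26338 − 3.26×33.49 = −78.91402; K_2 = 40.9587 − 3.26×(2.63 + 14.61) = −15.2437.
Balance: K_1 + 21.8×ρ = K_2, so ρ = (K_2 − K_1)/21.8 = 63.6703/21.8 = 2.92 g cm⁻³.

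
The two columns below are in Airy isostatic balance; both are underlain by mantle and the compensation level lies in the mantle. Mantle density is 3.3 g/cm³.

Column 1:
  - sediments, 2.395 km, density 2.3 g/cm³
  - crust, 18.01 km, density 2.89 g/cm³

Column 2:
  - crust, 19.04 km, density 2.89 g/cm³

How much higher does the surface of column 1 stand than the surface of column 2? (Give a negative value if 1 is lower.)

0.598 km

For any compensation level in the mantle, the mantle terms cancel and isostasy reduces to e = (Σt_1 − Σt_2) − (Σ(ρt)_1 − Σ(ρt)_2) / ρ_m.
Σt_1 = 20.405 km; Σt_2 = 19.04 km; Σ(ρt)_1 = 57.5574; Σ(ρt)_2 = 55.0256 (in km·g/cm³).
e = (20.405 − 19.04) − (57.5574 − 55.0256) / 3.3 = 0.598 km.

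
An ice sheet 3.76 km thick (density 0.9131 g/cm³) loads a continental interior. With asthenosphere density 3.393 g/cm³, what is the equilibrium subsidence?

1.01 km

For local isostatic compensation: the ice load ρ_ice t is balanced by mantle displaced below, ρ_m s.
s = t ρ_ice / ρ_m = 3.76 km × 0.9131/3.393 = 1.01 km.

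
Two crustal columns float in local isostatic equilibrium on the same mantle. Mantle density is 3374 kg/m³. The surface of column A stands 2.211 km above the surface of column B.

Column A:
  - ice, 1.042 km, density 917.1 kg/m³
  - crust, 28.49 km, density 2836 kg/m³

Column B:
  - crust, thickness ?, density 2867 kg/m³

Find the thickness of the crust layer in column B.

20.6 km

Take the compensation level at the base of the deeper column (depth z_c below the surface of column A) and equate Σ ρ_i t_i down to z_c; mantle fills any gap and the z_c terms cancel.
Column A: 1.042×917.1 + 28.49×2836 + (z_c − 29.532)×3374
Column B: 2.211×0 + x×2867 + (z_c − 2.211 − 0 − x)×3374
The z_c×3374 term appears on both sides and cancels. Collect the known terms of each column as K = Σ(ρt)_known − 3374 × (depth of known layers): K_A = 81753.2582 − 3374×29.532 = −17887.7098; K_B = 0 − 3374×(2.211 + 0) = −7459.914.
Balance: K_A = K_B − x×(3374 − 2867), so x = (K_B − K_A)/(3374 − 2867) = 10427.8/507 = 20.6 km.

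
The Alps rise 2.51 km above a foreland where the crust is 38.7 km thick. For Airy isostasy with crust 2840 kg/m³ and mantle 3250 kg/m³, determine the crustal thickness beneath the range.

58.6 km

Root depth r = h ρ_c / (ρ_m − ρ_c) = 2.51 km × 2840 / 410 = 17.39 km.
Total thickness = T + h + r = 38.7 km + 2.51 km + 17.39 km = 58.6 km.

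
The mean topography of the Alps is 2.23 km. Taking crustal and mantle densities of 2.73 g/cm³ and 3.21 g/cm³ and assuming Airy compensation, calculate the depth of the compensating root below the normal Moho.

Equating mass per unit area of the two columns: the weight of the topography is balanced by the buoyancy of the root, ρ_c h = (ρ_m − ρ_c) r.
r = h · ρ_c / (ρ_m − ρ_c) = 2.23 km × 2.73 / (3.21 − 2.73) = 12.7 km.

12.7 km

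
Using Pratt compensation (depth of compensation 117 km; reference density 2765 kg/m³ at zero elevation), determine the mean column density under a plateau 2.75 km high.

2700 kg/m³

Pratt balance: ρ_ref D = ρ (D + h).
ρ = ρ_ref D/(D + h) = 2765 × 117 km/(117 km + 2.75 km) = 2700 kg/m³.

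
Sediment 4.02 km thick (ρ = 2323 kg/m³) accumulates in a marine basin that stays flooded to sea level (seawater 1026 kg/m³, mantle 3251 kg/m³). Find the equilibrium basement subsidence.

Submarine loading: the sediment displaces seawater, and the subsidence is in turn flooded, so s (ρ_m − ρ_w) = t (ρ_sed − ρ_w).
s = 4.02 km × (2323 − 1026) / (3251 − 1026) = 2.34 km.

2.34 km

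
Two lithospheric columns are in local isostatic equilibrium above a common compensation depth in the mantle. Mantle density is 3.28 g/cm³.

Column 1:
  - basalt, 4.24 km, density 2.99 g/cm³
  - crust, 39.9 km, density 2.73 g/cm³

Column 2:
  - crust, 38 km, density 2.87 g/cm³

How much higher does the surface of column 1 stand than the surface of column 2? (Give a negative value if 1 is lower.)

2.32 km

For any compensation level in the mantle, the mantle terms cancel and isostasy reduces to e = (Σt_1 − Σt_2) − (Σ(ρt)_1 − Σ(ρt)_2) / ρ_m.
Σt_1 = 44.14 km; Σt_2 = 38 km; Σ(ρt)_1 = 121.6046; Σ(ρt)_2 = 109.06 (in km·g/cm³).
e = (44.14 − 38) − (121.6046 − 109.06) / 3.28 = 2.32 km.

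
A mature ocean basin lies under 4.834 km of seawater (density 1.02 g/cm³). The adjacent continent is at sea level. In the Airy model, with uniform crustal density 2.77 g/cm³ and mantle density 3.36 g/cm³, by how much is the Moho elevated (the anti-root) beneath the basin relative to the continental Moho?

14.3 km

Isostatic balance requires: replacing crust with seawater at the top is compensated by replacing crust with mantle at the base: d (ρ_c − ρ_w) = a (ρ_m − ρ_c).
a = d (ρ_c − ρ_w)/(ρ_m − ρ_c) = 4.834 km × 1.75/0.59 = 14.3 km.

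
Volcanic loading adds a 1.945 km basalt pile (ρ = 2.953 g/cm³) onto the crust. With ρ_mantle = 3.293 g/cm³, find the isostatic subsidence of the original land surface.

Subaerial loading: s = t ρ_load / ρ_m.
s = 1.945 km × 2.953/3.293 = 1.74 km.

1.74 km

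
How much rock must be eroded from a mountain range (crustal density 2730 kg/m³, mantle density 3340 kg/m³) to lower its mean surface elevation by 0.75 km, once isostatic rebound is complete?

Net drop Δ = e − u = e − e ρ_c/ρ_m = e (ρ_m − ρ_c)/ρ_m.
e = Δ ρ_m/(ρ_m − ρ_c) = 0.75 km × 3340/610 = 4.11 km.

4.11 km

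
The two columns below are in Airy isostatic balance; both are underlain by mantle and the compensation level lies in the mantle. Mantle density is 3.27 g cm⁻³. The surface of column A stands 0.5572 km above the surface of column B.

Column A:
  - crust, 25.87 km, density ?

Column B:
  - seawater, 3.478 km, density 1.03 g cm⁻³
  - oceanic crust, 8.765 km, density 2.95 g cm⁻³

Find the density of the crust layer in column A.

2.79 g cm⁻³

Take the compensation level at the base of the deeper column (depth z_c below the surface of column A) and equate Σ ρ_i t_i down to z_c; mantle fills any gap and the z_c terms cancel.
Column A: 25.87×ρ + (z_c − 25.87)×3.27
Column B: 0.5572×0 + 3.478×1.03 + 8.765×2.95 + (z_c − 0.5572 − 12.243)×3.27
The z_c×3.27 term appears on both sides and cancels. Collect the known terms of each column as K = Σ(ρt)_known − 3.27 × (depth of known layers): K_A = 0 − 3.27×25.87 = −84.5949; K_B = 29.43909 − 3.27×(0.5572 + 12.243) = −12.417564.
Balance: K_A + 25.87×ρ = K_B, so ρ = (K_B − K_A)/25.87 = 72.1773/25.87 = 2.79 g cm⁻³.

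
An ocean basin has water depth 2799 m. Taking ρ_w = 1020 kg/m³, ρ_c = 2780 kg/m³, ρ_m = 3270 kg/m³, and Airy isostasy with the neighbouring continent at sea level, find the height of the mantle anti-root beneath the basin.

10100 m

Isostatic balance requires: replacing crust with seawater at the top is compensated by replacing crust with mantle at the base: d (ρ_c − ρ_w) = a (ρ_m − ρ_c).
a = d (ρ_c − ρ_w)/(ρ_m − ρ_c) = 2799 m × 1760/490 = 10100 m.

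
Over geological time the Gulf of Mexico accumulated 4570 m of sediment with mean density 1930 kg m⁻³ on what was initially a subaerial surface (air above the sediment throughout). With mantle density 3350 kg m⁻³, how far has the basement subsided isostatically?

2630 m

Subaerial load: s = t ρ_sed / ρ_m = 4570 m × 1930/3350 = 2630 m.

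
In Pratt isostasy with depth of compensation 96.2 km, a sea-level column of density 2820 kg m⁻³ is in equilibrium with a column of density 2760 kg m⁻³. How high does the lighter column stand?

ρ_ref D = ρ (D + h) → h = D (ρ_ref − ρ)/ρ.
h = 96.2 km × (2820 − 2760)/2760 = 2.09 km.

2.09 km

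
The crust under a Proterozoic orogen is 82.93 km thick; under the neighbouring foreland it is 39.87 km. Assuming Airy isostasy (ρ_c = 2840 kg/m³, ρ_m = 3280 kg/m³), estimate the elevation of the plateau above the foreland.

5.78 km

Excess crust Δ = 82.93 km − 39.87 km = 43.06 km, split between elevation h and root r with h + r = Δ.
Airy balance ρ_c h = (ρ_m − ρ_c) r gives r = h ρ_c/(ρ_m − ρ_c), so h (1 + ρ_c/(ρ_m − ρ_c)) = Δ, i.e. h = Δ (ρ_m − ρ_c)/ρ_m.
h = 43.06 km × 440/3280 = 5.78 km.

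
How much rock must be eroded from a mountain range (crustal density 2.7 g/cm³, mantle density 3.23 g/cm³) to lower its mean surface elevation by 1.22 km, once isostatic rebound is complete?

Net drop Δ = e − u = e − e ρ_c/ρ_m = e (ρ_m − ρ_c)/ρ_m.
e = Δ ρ_m/(ρ_m − ρ_c) = 1.22 km × 3.23/0.53 = 7.44 km.

7.44 km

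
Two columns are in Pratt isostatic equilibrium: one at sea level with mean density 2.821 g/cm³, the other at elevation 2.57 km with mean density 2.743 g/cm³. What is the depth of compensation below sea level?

90.4 km

ρ_ref D = ρ (D + h) → D (ρ_ref − ρ) = ρ h.
D = ρ h/(ρ_ref − ρ) = 2.743 × 2.57 km/(2.821 − 2.743) = 90.4 km.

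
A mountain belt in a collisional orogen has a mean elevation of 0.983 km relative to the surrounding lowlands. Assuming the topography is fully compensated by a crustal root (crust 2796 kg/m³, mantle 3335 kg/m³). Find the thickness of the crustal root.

Balancing pressure at the compensation depth: the weight of the topography is balanced by the buoyancy of the root, ρ_c h = (ρ_m − ρ_c) r.
r = h · ρ_c / (ρ_m − ρ_c) = 0.983 km × 2796 / (3335 − 2796) = 5.1 km.

5.1 km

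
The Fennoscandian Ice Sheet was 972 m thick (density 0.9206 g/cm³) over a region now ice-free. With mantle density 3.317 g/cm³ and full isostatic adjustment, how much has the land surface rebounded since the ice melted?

Removing the load lets mantle flow back in; uplift u satisfies ρ_ice t = ρ_m u.
u = t ρ_ice/ρ_m = 972 m × 0.9206/3.317 = 270 m.

270 m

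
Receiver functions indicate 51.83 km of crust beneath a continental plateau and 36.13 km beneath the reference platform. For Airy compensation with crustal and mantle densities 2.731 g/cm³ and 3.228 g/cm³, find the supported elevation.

Excess crust Δ = 51.83 km − 36.13 km = 15.7 km, split between elevation h and root r with h + r = Δ.
Airy balance ρ_c h = (ρ_m − ρ_c) r gives r = h ρ_c/(ρ_m − ρ_c), so h (1 + ρ_c/(ρ_m − ρ_c)) = Δ, i.e. h = Δ (ρ_m − ρ_c)/ρ_m.
h = 15.7 km × 0.497/3.228 = 2.42 km.

2.42 km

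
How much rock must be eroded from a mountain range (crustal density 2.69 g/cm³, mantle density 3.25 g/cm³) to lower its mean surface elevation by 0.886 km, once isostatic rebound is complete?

Net drop Δ = e − u = e − e ρ_c/ρ_m = e (ρ_m − ρ_c)/ρ_m.
e = Δ ρ_m/(ρ_m − ρ_c) = 0.886 km × 3.25/0.56 = 5.14 km.

5.14 km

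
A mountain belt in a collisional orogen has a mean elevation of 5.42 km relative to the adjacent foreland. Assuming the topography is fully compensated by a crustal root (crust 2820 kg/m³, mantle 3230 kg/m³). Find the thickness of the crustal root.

37.3 km

Equating mass per unit area of the two columns: the weight of the topography is balanced by the buoyancy of the root, ρ_c h = (ρ_m − ρ_c) r.
r = h · ρ_c / (ρ_m − ρ_c) = 5.42 km × 2820 / (3230 − 2820) = 37.3 km.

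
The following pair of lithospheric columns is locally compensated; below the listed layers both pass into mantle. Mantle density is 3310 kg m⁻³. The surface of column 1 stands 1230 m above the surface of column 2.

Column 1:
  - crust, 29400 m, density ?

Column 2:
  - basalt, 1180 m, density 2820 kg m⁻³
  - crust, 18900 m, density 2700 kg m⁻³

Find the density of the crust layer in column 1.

2760 kg m⁻³

Take the compensation level at the base of the deeper column (depth z_c below the surface of column 1) and equate Σ ρ_i t_i down to z_c; mantle fills any gap and the z_c terms cancel.
Column 1: 29400×ρ + (z_c − 29400)×3310
Column 2: 1230×0 + 1180×2820 + 18900×2700 + (z_c − 1230 − 20080)×3310
The z_c×3310 term appears on both sides and cancels. Collect the known terms of each column as K = Σ(ρt)_known − 3310 × (depth of known layers): K_1 = 0 − 3310×29400 = −97314000; K_2 = 54357600 − 3310×(1230 + 20080) = −16178500.
Balance: K_1 + 29400×ρ = K_2, so ρ = (K_2 − K_1)/29400 = 81135500/29400 = 2760 kg m⁻³.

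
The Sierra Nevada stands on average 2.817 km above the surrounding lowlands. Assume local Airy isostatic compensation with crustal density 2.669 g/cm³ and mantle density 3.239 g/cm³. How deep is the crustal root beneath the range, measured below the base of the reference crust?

13.2 km

Equating mass per unit area of the two columns: the weight of the topography is balanced by the buoyancy of the root, ρ_c h = (ρ_m − ρ_c) r.
r = h · ρ_c / (ρ_m − ρ_c) = 2.817 km × 2.669 / (3.239 − 2.669) = 13.2 km.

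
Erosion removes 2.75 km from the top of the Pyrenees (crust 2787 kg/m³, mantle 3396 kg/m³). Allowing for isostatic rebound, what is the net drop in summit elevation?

Rebound u = e ρ_c/ρ_m = 2.75 km × 2787/3396 = 2.257 km.
Net surface drop = e − u = 2.75 km − 2.257 km = e (ρ_m − ρ_c)/ρ_m = 0.493 km.

0.493 km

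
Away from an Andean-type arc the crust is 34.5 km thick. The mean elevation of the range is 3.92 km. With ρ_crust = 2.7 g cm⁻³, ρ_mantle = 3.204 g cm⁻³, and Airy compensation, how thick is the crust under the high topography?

Root depth r = h ρ_c / (ρ_m − ρ_c) = 3.92 km × 2.7 / 0.504 = 21 km.
Total thickness = T + h + r = 34.5 km + 3.92 km + 21 km = 59.4 km.

59.4 km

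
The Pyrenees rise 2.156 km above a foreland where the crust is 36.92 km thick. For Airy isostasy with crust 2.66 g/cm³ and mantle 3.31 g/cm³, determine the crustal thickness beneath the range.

Root depth r = h ρ_c / (ρ_m − ρ_c) = 2.156 km × 2.66 / 0.65 = 8.823 km.
Total thickness = T + h + r = 36.92 km + 2.156 km + 8.823 km = 47.9 km.

47.9 km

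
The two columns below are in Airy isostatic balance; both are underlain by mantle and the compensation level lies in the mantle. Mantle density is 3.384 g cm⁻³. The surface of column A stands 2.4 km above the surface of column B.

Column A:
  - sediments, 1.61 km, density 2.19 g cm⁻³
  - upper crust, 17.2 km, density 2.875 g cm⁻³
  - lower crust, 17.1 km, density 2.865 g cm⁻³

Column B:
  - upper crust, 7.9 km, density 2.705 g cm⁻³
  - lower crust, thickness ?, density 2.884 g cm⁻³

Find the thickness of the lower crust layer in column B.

Take the compensation level at the base of the deeper column (depth z_c below the surface of column A) and equate Σ ρ_i t_i down to z_c; mantle fills any gap and the z_c terms cancel.
Column A: 1.61×2.19 + 17.2×2.875 + 17.1×2.865 + (z_c − 35.91)×3.384
Column B: 2.4×0 + 7.9×2.705 + x×2.884 + (z_c − 2.4 − 7.9 − x)×3.384
The z_c×3.384 term appears on both sides and cancels. Collect the known terms of each column as K = Σ(ρt)_known − 3.384 × (depth of known layers): K_A = 101.9674 − 3.384×35.91 = −19.55204; K_B = 21.3695 − 3.384×(2.4 + 7.9) = −13.4857.
Balance: K_A = K_B − x×(3.384 − 2.884), so x = (K_B − K_A)/(3.384 − 2.884) = 6.06634/0.5 = 12.1 km.

12.1 km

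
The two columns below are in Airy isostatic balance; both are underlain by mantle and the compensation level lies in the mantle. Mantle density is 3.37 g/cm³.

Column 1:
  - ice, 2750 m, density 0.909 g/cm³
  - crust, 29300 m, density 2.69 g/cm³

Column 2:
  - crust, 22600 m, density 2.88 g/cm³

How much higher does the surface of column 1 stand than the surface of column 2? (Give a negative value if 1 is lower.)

4630 m

For any compensation level in the mantle, the mantle terms cancel and isostasy reduces to e = (Σt_1 − Σt_2) − (Σ(ρt)_1 − Σ(ρt)_2) / ρ_m.
Σt_1 = 32050 m; Σt_2 = 22600 m; Σ(ρt)_1 = 81316.75; Σ(ρt)_2 = 65088 (in m·g/cm³).
e = (32050 − 22600) − (81316.75 − 65088) / 3.37 = 4630 m.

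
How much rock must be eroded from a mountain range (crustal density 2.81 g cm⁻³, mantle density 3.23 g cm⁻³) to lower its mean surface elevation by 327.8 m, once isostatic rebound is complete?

Net drop Δ = e − u = e − e ρ_c/ρ_m = e (ρ_m − ρ_c)/ρ_m.
e = Δ ρ_m/(ρ_m − ρ_c) = 327.8 m × 3.23/0.42 = 2520 m.

2520 m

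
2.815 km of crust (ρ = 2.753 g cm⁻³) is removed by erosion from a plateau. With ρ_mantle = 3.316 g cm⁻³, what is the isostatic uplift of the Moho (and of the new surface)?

2.34 km

Unloading: uplift u = e ρ_c/ρ_m = 2.815 km × 2.753/3.316 = 2.34 km.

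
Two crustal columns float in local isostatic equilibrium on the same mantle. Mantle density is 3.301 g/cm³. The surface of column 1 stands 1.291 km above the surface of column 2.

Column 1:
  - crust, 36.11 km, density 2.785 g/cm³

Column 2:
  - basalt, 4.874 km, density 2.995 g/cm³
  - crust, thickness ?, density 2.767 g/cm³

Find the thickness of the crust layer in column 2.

24.1 km

Take the compensation level at the base of the deeper column (depth z_c below the surface of column 1) and equate Σ ρ_i t_i down to z_c; mantle fills any gap and the z_c terms cancel.
Column 1: 36.11×2.785 + (z_c − 36.11)×3.301
Column 2: 1.291×0 + 4.874×2.995 + x×2.767 + (z_c − 1.291 − 4.874 − x)×3.301
The z_c×3.301 term appears on both sides and cancels. Collect the known terms of each column as K = Σ(ρt)_known − 3.301 × (depth of known layers): K_1 = 100.56635 − 3.301×36.11 = −18.63276; K_2 = 14.59763 − 3.301×(1.291 + 4.874) = −5.753035.
Balance: K_1 = K_2 − x×(3.301 − 2.767), so x = (K_2 − K_1)/(3.301 − 2.767) = 12.8797/0.534 = 24.1 km.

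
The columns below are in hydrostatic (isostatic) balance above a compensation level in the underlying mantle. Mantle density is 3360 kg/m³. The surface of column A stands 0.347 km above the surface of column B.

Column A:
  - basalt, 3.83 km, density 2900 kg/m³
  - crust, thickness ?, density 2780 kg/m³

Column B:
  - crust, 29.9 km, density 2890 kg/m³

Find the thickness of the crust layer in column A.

23.2 km

Take the compensation level at the base of the deeper column (depth z_c below the surface of column A) and equate Σ ρ_i t_i down to z_c; mantle fills any gap and the z_c terms cancel.
Column A: 3.83×2900 + x×2780 + (z_c − 3.83 − x)×3360
Column B: 0.347×0 + 29.9×2890 + (z_c − 0.347 − 29.9)×3360
The z_c×3360 term appears on both sides and cancels. Collect the known terms of each column as K = Σ(ρt)_known − 3360 × (depth of known layers): K_A = 11107 − 3360×3.83 = −1761.8; K_B = 86411 − 3360×(0.347 + 29.9) = −15218.92.
Balance: K_A − x×(3360 − 2780) = K_B, so x = (K_A − K_B)/(3360 − 2780) = 13457.1/580 = 23.2 km.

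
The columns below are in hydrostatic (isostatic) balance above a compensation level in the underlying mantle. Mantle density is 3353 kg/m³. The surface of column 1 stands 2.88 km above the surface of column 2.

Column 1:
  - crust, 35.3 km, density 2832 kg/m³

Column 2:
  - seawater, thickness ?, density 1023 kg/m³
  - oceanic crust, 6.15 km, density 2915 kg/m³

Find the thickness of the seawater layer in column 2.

Take the compensation level at the base of the deeper column (depth z_c below the surface of column 1) and equate Σ ρ_i t_i down to z_c; mantle fills any gap and the z_c terms cancel.
Column 1: 35.3×2832 + (z_c − 35.3)×3353
Column 2: 2.88×0 + x×1023 + 6.15×2915 + (z_c − 2.88 − 6.15 − x)×3353
The z_c×3353 term appears on both sides and cancels. Collect the known terms of each column as K = Σ(ρt)_known − 3353 × (depth of known layers): K_1 = 99969.6 − 3353×35.3 = −18391.3; K_2 = 17927.25 − 3353×(2.88 + 6.15) = −12350.34.
Balance: K_1 = K_2 − x×(3353 − 1023), so x = (K_2 − K_1)/(3353 − 1023) = 6040.96/2330 = 2.59 km.

2.59 km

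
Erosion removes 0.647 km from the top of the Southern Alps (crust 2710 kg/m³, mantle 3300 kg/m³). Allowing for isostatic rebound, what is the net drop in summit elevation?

Rebound u = e ρ_c/ρ_m = 0.647 km × 2710/3300 = 0.5313 km.
Net surface drop = e − u = 0.647 km − 0.5313 km = e (ρ_m − ρ_c)/ρ_m = 0.116 km.

0.116 km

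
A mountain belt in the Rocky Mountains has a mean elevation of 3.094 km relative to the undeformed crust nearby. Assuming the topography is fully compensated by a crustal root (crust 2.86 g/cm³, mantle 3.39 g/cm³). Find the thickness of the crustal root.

For local isostatic compensation: the weight of the topography is balanced by the buoyancy of the root, ρ_c h = (ρ_m − ρ_c) r.
r = h · ρ_c / (ρ_m − ρ_c) = 3.094 km × 2.86 / (3.39 − 2.86) = 16.7 km.

16.7 km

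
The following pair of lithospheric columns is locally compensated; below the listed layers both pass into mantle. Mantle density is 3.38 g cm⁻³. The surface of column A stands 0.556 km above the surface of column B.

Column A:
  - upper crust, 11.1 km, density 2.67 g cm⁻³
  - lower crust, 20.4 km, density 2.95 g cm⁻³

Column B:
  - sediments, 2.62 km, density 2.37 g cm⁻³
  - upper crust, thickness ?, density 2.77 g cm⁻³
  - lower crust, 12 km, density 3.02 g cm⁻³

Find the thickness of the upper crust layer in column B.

Take the compensation level at the base of the deeper column (depth z_c below the surface of column A) and equate Σ ρ_i t_i down to z_c; mantle fills any gap and the z_c terms cancel.
Column A: 11.1×2.67 + 20.4×2.95 + (z_c − 31.5)×3.38
Column B: 0.556×0 + 2.62×2.37 + x×2.77 + 12×3.02 + (z_c − 0.556 − 14.62 − x)×3.38
The z_c×3.38 term appears on both sides and cancels. Collect the known terms of each column as K = Σ(ρt)_known − 3.38 × (depth of known layers): K_A = 89.817 − 3.38×31.5 = −16.653; K_B = 42.4494 − 3.38×(0.556 + 14.62) = −8.84548.
Balance: K_A = K_B − x×(3.38 − 2.77), so x = (K_B − K_A)/(3.38 − 2.77) = 7.80752/0.61 = 12.8 km.

12.8 km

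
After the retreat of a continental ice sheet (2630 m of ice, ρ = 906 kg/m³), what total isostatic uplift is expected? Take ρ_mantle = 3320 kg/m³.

Removing the load lets mantle flow back in; uplift u satisfies ρ_ice t = ρ_m u.
u = t ρ_ice/ρ_m = 2630 m × 906/3320 = 718 m.

718 m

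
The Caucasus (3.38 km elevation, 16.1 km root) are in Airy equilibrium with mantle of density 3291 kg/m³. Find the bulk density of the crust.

ρ_c h = (ρ_m − ρ_c) r → ρ_c (h + r) = ρ_m r → ρ_c = ρ_m r / (h + r).
ρ_c = 3291 × 16.1 km / (3.38 km + 16.1 km) = 2720 kg/m³.

2720 kg/m³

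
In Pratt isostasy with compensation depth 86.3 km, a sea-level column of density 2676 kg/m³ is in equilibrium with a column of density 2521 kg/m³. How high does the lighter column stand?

5.31 km

ρ_ref D = ρ (D + h) → h = D (ρ_ref − ρ)/ρ.
h = 86.3 km × (2676 − 2521)/2521 = 5.31 km.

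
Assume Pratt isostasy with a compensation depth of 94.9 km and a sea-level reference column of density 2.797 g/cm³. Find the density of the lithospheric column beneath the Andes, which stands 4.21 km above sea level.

2.68 g/cm³

Pratt balance: ρ_ref D = ρ (D + h).
ρ = ρ_ref D/(D + h) = 2.797 × 94.9 km/(94.9 km + 4.21 km) = 2.68 g/cm³.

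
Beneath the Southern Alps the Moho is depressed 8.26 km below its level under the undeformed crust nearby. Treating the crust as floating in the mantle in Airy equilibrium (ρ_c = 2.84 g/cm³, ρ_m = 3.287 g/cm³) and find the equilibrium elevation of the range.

By Archimedes' principle applied to the lithosphere: ρ_c h = (ρ_m − ρ_c) r.
h = r (ρ_m − ρ_c) / ρ_c = 8.26 km × (3.287 − 2.84) / 2.84 = 1.3 km.

1.3 km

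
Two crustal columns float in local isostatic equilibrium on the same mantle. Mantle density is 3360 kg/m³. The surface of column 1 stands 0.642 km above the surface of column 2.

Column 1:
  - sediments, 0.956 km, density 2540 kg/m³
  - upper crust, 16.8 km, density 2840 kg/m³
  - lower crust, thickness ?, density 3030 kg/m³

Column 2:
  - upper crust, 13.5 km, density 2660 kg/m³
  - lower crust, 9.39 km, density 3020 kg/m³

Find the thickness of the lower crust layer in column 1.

Take the compensation level at the base of the deeper column (depth z_c below the surface of column 1) and equate Σ ρ_i t_i down to z_c; mantle fills any gap and the z_c terms cancel.
Column 1: 0.956×2540 + 16.8×2840 + x×3030 + (z_c − 17.756 − x)×3360
Column 2: 0.642×0 + 13.5×2660 + 9.39×3020 + (z_c − 0.642 − 22.89)×3360
The z_c×3360 term appears on both sides and cancels. Collect the known terms of each column as K = Σ(ρt)_known − 3360 × (depth of known layers): K_1 = 50140.24 − 3360×17.756 = −9519.92; K_2 = 64267.8 − 3360×(0.642 + 22.89) = −14799.72.
Balance: K_1 − x×(3360 − 3030) = K_2, so x = (K_1 − K_2)/(3360 − 3030) = 5279.8/330 = 16 km.

16 km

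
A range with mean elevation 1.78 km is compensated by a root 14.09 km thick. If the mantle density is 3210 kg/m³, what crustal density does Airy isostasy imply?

2850 kg/m³

ρ_c h = (ρ_m − ρ_c) r → ρ_c (h + r) = ρ_m r → ρ_c = ρ_m r / (h + r).
ρ_c = 3210 × 14.09 km / (1.78 km + 14.09 km) = 2850 kg/m³.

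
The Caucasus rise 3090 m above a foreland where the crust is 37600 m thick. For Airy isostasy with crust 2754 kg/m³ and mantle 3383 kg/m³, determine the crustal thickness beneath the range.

Root depth r = h ρ_c / (ρ_m − ρ_c) = 3090 m × 2754 / 629 = 13530 m.
Total thickness = T + h + r = 37600 m + 3090 m + 13530 m = 54200 m.

54200 m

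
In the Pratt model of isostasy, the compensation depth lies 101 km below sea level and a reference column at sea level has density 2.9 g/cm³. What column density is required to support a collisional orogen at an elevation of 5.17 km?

Pratt balance: ρ_ref D = ρ (D + h).
ρ = ρ_ref D/(D + h) = 2.9 × 101 km/(101 km + 5.17 km) = 2.76 g/cm³.

2.76 g/cm³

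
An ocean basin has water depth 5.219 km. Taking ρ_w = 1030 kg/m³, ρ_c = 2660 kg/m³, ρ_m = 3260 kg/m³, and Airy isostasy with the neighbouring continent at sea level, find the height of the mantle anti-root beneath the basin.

14.2 km

Isostatic balance requires: replacing crust with seawater at the top is compensated by replacing crust with mantle at the base: d (ρ_c − ρ_w) = a (ρ_m − ρ_c).
a = d (ρ_c − ρ_w)/(ρ_m − ρ_c) = 5.219 km × 1630/600 = 14.2 km.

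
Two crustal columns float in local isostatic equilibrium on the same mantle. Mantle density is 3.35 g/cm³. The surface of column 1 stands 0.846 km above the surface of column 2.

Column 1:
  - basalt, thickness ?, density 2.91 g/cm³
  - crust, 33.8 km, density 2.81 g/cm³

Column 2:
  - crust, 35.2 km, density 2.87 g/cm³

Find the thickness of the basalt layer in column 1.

3.36 km

Take the compensation level at the base of the deeper column (depth z_c below the surface of column 1) and equate Σ ρ_i t_i down to z_c; mantle fills any gap and the z_c terms cancel.
Column 1: x×2.91 + 33.8×2.81 + (z_c − 33.8 − x)×3.35
Column 2: 0.846×0 + 35.2×2.87 + (z_c − 0.846 − 35.2)×3.35
The z_c×3.35 term appears on both sides and cancels. Collect the known terms of each column as K = Σ(ρt)_known − 3.35 × (depth of known layers): K_1 = 94.978 − 3.35×33.8 = −18.252; K_2 = 101.024 − 3.35×(0.846 + 35.2) = −19.7301.
Balance: K_1 − x×(3.35 − 2.91) = K_2, so x = (K_1 − K_2)/(3.35 − 2.91) = 1.4781/0.44 = 3.36 km.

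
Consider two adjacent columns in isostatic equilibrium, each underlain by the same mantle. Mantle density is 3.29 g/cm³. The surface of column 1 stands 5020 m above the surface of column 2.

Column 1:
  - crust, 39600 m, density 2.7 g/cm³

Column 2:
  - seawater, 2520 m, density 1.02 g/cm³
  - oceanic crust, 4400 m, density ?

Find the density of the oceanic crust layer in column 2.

3.03 g/cm³

Take the compensation level at the base of the deeper column (depth z_c below the surface of column 1) and equate Σ ρ_i t_i down to z_c; mantle fills any gap and the z_c terms cancel.
Column 1: 39600×2.7 + (z_c − 39600)×3.29
Column 2: 5020×0 + 2520×1.02 + 4400×ρ + (z_c − 5020 − 6920)×3.29
The z_c×3.29 term appears on both sides and cancels. Collect the known terms of each column as K = Σ(ρt)_known − 3.29 × (depth of known layers): K_1 = 106920 − 3.29×39600 = −23364; K_2 = 2570.4 − 3.29×(5020 + 6920) = −36712.2.
Balance: K_1 = K_2 + 4400×ρ, so ρ = (K_1 − K_2)/4400 = 13348.2/4400 = 3.03 g/cm³.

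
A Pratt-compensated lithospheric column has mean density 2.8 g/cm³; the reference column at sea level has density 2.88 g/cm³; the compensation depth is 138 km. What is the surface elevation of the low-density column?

3.94 km

ρ_ref D = ρ (D + h) → h = D (ρ_ref − ρ)/ρ.
h = 138 km × (2.88 − 2.8)/2.8 = 3.94 km.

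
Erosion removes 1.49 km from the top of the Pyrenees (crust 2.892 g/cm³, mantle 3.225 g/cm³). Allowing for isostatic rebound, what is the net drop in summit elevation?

0.154 km

Rebound u = e ρ_c/ρ_m = 1.49 km × 2.892/3.225 = 1.336 km.
Net surface drop = e − u = 1.49 km − 1.336 km = e (ρ_m − ρ_c)/ρ_m = 0.154 km.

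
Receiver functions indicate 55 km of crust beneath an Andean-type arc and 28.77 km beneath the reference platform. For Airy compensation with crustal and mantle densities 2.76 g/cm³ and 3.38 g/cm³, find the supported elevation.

4.81 km

Excess crust Δ = 55 km − 28.77 km = 26.23 km, split between elevation h and root r with h + r = Δ.
Airy balance ρ_c h = (ρ_m − ρ_c) r gives r = h ρ_c/(ρ_m − ρ_c), so h (1 + ρ_c/(ρ_m − ρ_c)) = Δ, i.e. h = Δ (ρ_m − ρ_c)/ρ_m.
h = 26.23 km × 0.62/3.38 = 4.81 km.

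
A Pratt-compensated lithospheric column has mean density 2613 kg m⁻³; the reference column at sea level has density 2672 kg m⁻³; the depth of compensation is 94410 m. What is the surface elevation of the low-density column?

2130 m

ρ_ref D = ρ (D + h) → h = D (ρ_ref − ρ)/ρ.
h = 94410 m × (2672 − 2613)/2613 = 2130 m.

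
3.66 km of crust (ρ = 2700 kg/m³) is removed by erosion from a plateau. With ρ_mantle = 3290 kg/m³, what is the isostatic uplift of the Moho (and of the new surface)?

3 km

Unloading: uplift u = e ρ_c/ρ_m = 3.66 km × 2700/3290 = 3 km.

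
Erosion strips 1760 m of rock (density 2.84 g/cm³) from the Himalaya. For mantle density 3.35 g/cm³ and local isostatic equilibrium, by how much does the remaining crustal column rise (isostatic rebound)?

Unloading: uplift u = e ρ_c/ρ_m = 1760 m × 2.84/3.35 = 1490 m.

1490 m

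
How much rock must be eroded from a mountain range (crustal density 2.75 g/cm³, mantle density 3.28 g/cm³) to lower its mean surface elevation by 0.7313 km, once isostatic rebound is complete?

4.53 km

Net drop Δ = e − u = e − e ρ_c/ρ_m = e (ρ_m − ρ_c)/ρ_m.
e = Δ ρ_m/(ρ_m − ρ_c) = 0.7313 km × 3.28/0.53 = 4.53 km.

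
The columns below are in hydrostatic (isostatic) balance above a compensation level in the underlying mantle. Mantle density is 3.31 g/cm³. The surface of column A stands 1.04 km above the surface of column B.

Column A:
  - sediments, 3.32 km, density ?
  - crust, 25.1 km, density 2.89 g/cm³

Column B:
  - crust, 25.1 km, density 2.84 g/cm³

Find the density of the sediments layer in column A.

Take the compensation level at the base of the deeper column (depth z_c below the surface of column A) and equate Σ ρ_i t_i down to z_c; mantle fills any gap and the z_c terms cancel.
Column A: 3.32×ρ + 25.1×2.89 + (z_c − 28.42)×3.31
Column B: 1.04×0 + 25.1×2.84 + (z_c − 1.04 − 25.1)×3.31
The z_c×3.31 term appears on both sides and cancels. Collect the known terms of each column as K = Σ(ρt)_known − 3.31 × (depth of known layers): K_A = 72.539 − 3.31×28.42 = −21.5312; K_B = 71.284 − 3.31×(1.04 + 25.1) = −15.2394.
Balance: K_A + 3.32×ρ = K_B, so ρ = (K_B − K_A)/3.32 = 6.2918/3.32 = 1.9 g/cm³.

1.9 g/cm³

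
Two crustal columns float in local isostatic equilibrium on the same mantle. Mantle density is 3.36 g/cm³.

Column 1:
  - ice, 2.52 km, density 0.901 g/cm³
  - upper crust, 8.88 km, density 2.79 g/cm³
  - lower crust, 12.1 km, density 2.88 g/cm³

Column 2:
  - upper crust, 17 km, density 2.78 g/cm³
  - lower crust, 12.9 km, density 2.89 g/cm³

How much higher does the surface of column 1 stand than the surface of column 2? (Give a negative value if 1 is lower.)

For any compensation level in the mantle, the mantle terms cancel and isostasy reduces to e = (Σt_1 − Σt_2) − (Σ(ρt)_1 − Σ(ρt)_2) / ρ_m.
Σt_1 = 23.5 km; Σt_2 = 29.9 km; Σ(ρt)_1 = 61.89372; Σ(ρt)_2 = 84.541 (in km·g/cm³).
e = (23.5 − 29.9) − (61.89372 − 84.541) / 3.36 = 0.34 km.

0.34 km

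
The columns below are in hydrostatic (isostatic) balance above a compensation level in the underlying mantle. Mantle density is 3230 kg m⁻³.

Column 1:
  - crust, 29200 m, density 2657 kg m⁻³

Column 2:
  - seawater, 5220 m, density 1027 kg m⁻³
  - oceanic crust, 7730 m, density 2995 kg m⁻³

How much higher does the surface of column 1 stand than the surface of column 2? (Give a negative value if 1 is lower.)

1060 m

For any compensation level in the mantle, the mantle terms cancel and isostasy reduces to e = (Σt_1 − Σt_2) − (Σ(ρt)_1 − Σ(ρt)_2) / ρ_m.
Σt_1 = 29200 m; Σt_2 = 12950 m; Σ(ρt)_1 = 77584400; Σ(ρt)_2 = 28512290 (in m·kg m⁻³).
e = (29200 − 12950) − (77584400 − 28512290) / 3230 = 1060 m.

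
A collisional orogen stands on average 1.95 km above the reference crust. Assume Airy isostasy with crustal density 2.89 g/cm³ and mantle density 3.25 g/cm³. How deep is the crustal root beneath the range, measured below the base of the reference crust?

In Airy isostatic equilibrium: the weight of the topography is balanced by the buoyancy of the root, ρ_c h = (ρ_m − ρ_c) r.
r = h · ρ_c / (ρ_m − ρ_c) = 1.95 km × 2.89 / (3.25 − 2.89) = 15.7 km.

15.7 km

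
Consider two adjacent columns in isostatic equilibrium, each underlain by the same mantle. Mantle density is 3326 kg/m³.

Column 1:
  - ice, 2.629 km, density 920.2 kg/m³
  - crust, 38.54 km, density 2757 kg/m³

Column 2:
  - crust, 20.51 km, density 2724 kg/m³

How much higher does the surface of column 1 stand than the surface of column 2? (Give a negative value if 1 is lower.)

4.78 km

For any compensation level in the mantle, the mantle terms cancel and isostasy reduces to e = (Σt_1 − Σt_2) − (Σ(ρt)_1 − Σ(ρt)_2) / ρ_m.
Σt_1 = 41.169 km; Σt_2 = 20.51 km; Σ(ρt)_1 = 108673.986; Σ(ρt)_2 = 55869.24 (in km·kg/m³).
e = (41.169 − 20.51) − (108673.986 − 55869.24) / 3326 = 4.78 km.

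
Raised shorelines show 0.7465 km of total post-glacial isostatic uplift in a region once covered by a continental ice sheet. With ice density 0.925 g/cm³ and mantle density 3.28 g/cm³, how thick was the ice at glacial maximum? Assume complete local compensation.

u = t ρ_ice/ρ_m → t = u ρ_m/ρ_ice = 0.7465 km × 3.28/0.925 = 2.65 km.

2.65 km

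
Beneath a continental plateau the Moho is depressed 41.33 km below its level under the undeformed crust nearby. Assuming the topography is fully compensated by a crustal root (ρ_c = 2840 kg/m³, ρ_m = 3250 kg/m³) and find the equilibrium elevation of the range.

5.97 km

Isostatic balance requires: ρ_c h = (ρ_m − ρ_c) r.
h = r (ρ_m − ρ_c) / ρ_c = 41.33 km × (3250 − 2840) / 2840 = 5.97 km.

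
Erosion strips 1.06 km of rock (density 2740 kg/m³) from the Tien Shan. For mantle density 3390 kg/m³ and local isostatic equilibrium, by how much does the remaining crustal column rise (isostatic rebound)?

0.857 km

Unloading: uplift u = e ρ_c/ρ_m = 1.06 km × 2740/3390 = 0.857 km.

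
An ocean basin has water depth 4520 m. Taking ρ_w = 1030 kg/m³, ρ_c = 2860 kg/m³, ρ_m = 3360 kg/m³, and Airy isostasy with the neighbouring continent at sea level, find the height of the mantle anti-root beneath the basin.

16500 m

Balancing pressure at the compensation depth: replacing crust with seawater at the top is compensated by replacing crust with mantle at the base: d (ρ_c − ρ_w) = a (ρ_m − ρ_c).
a = d (ρ_c − ρ_w)/(ρ_m − ρ_c) = 4520 m × 1830/500 = 16500 m.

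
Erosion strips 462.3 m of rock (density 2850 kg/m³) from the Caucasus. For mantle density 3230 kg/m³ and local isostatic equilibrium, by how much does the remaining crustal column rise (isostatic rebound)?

408 m

Unloading: uplift u = e ρ_c/ρ_m = 462.3 m × 2850/3230 = 408 m.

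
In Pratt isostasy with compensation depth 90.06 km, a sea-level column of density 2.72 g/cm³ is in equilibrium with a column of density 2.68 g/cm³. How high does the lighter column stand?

1.34 km

ρ_ref D = ρ (D + h) → h = D (ρ_ref − ρ)/ρ.
h = 90.06 km × (2.72 − 2.68)/2.68 = 1.34 km.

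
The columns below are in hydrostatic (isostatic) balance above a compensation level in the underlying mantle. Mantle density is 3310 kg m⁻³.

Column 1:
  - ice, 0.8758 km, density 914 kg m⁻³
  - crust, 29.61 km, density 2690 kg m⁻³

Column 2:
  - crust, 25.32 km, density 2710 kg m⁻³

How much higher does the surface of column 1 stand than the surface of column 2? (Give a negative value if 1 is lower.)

1.59 km

For any compensation level in the mantle, the mantle terms cancel and isostasy reduces to e = (Σt_1 − Σt_2) − (Σ(ρt)_1 − Σ(ρt)_2) / ρ_m.
Σt_1 = 30.4858 km; Σt_2 = 25.32 km; Σ(ρt)_1 = 80451.3812; Σ(ρt)_2 = 68617.2 (in km·kg m⁻³).
e = (30.4858 − 25.32) − (80451.3812 − 68617.2) / 3310 = 1.59 km.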